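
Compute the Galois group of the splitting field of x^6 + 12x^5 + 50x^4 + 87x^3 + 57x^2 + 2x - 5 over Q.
The polynomial f is an irreducible sextic over Q, so G = Gal(f/Q) is one of the 16 transitive subgroups 6T1, ..., 6T16 of S_6. The discriminant of f is 30991489 = 5567^2, a perfect square, so G is contained in A_6. The transitive groups of degree 6 contained in A_6 are: A_4 (6T4, order 12), S_4 (6T7, order 24), (C_3 x C_3) : C_4 (6T10, order 36), PSL(2,5) (6T12, order 60), A_6 (6T15, order 360). By Dedekind's theorem, for a prime p not dividing disc(f) the degrees of the irreducible factors of f mod p form the cycle type of an element of G. Factoring f modulo the 21 such primes p <= 79 (skipping 19, which divides the discriminant), each new pattern first appears at: mod 2: f = (x + 1)(x^5 + x^4 + x^3 + x + 1), pattern 5+1; mod 7: f = (x^3 + x^2 + 3x + 5)(x^3 + 4x^2 + x + 6), pattern 3+3; mod 61: f = (x + 4)(x + 26)(x^2 + 50x + 13)(x^2 + 54x + 30), pattern 2+2+1+1. No other pattern occurs in this range, so the set of observed cycle types is {5+1, 3+3, 2+2+1+1}. The candidates containing elements of all these cycle types are PSL(2,5) (6T12) of order 60, A_6 (6T15) of order 360; the others are excluded. The observed types are precisely the cycle types that occur in PSL(2,5) (6T12) (apart from the identity). Each of the other remaining candidates has further cycle types, and by the Chebotarev density theorem the matching factorization patterns would occur for a proportion of primes equal to their share of the group: A_6 (6T15) additionally contains elements of type 4+2, 3+1+1+1 (130 of its 360 elements, about 36% of primes). None of the 21 primes tested shows any such pattern (for each of these groups the chance of that is below 10^-4), which rules them out. Hence G = PSL(2,5) (6T12), of order 60.

PSL(2,5) (order 60)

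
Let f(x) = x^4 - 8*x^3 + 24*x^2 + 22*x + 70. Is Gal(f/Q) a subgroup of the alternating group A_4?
No

The polynomial is irreducible of degree 4 over Q. Its discriminant is 858808656, which is not a perfect square. A Galois group lies in the alternating group exactly when the discriminant is a square in Q, so the Galois group (S_4) is not contained in A_4.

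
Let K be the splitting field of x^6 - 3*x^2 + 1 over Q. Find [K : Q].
The degree of the splitting field over Q equals the order of the Galois group, so first determine the group. The polynomial f is an irreducible sextic over Q, so G = Gal(f/Q) is one of the 16 transitive subgroups 6T1, ..., 6T16 of S_6. The discriminant of f is -419904, which is not a perfect square, so G is not contained in A_6. The transitive groups of degree 6 not contained in A_6 are: C_6 (6T1, order 6), S_3 (6T2, order 6), D_6 (6T3, order 12), C_3 x S_3 (6T5, order 18), A_4 x C_2 (6T6, order 24), S_4 (6T8, order 24), S_3 x S_3 (6T9, order 36), S_4 x C_2 (6T11, order 48), (S_3 x S_3) : C_2 (6T13, order 72), PGL(2,5) (6T14, order 120), S_6 (6T16, order 720). By Dedekind's theorem, for a prime p not dividing disc(f) the degrees of the irreducible factors of f mod p form the cycle type of an element of G. Factoring f modulo the 33 such primes p <= 149 (skipping 2, 3, which divide the discriminant), each new pattern first appears at: mod 5: f = (x^3 + 2x^2 + 2x + 3)(x^3 + 3x^2 + 2x + 2), pattern 3+3; mod 7: f = (x^6 + 4x^2 + 1), pattern 6; mod 17: f = (x + 8)(x + 9)(x^2 + 3)(x^2 + 10), pattern 2+2+1+1; mod 19: f = (x + 3)(x + 8)(x + 11)(x + 16)(x^2 + 16), pattern 2+1+1+1+1; mod 71: f = (x^2 + 16)(x^2 + 25)(x^2 + 30), pattern 2+2+2. No other pattern occurs in this range, so the set of observed cycle types is {3+3, 6, 2+2+1+1, 2+1+1+1+1, 2+2+2}. The candidates containing elements of all these cycle types are A_4 x C_2 (6T6) of order 24, S_4 x C_2 (6T11) of order 48, (S_3 x S_3) : C_2 (6T13) of order 72, S_6 (6T16) of order 720; the others are excluded. The observed types are precisely the cycle types that occur in A_4 x C_2 (6T6) (apart from the identity). Each of the other remaining candidates has further cycle types, and by the Chebotarev density theorem the matching factorization patterns would occur for a proportion of primes equal to their share of the group: S_4 x C_2 (6T11) additionally contains elements of type 4+2, 4+1+1 (12 of its 48 elements, about 25% of primes); (S_3 x S_3) : C_2 (6T13) additionally contains elements of type 4+2, 3+2+1, 3+1+1+1 (34 of its 72 elements, about 47% of primes); S_6 (6T16) additionally contains elements of type 5+1, 4+2, 4+1+1, 3+2+1, 3+1+1+1 (484 of its 720 elements, about 67% of primes). None of the 33 primes tested shows any such pattern (for each of these groups the chance of that is below 10^-4), which rules them out. Hence G = A_4 x C_2 (6T6), of order 24. The Galois group A_4 x C_2 (6T6) has order 24, so the splitting field has degree 24 over Q.

24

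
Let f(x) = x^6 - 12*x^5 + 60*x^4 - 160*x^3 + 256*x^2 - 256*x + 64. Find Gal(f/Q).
The polynomial f is an irreducible sextic over Q, so G = Gal(f/Q) is one of the 16 transitive subgroups 6T1, ..., 6T16 of S_6. The discriminant of f is 66039417143296 = 8126464^2, a perfect square, so G is contained in A_6. The transitive groups of degree 6 contained in A_6 are: A_4 (6T4, order 12), S_4 (6T7, order 24), (C_3 x C_3) : C_4 (6T10, order 36), PSL(2,5) (6T12, order 60), A_6 (6T15, order 360). By Dedekind's theorem, for a prime p not dividing disc(f) the degrees of the irreducible factors of f mod p form the cycle type of an element of G. Factoring f modulo the 79 such primes p <= 419 (skipping 2, 31, which divide the discriminant), each new pattern first appears at: mod 3: f = (x^2 + 2x + 2)(x^4 + x^3 + 2x^2 + 2x + 2), pattern 4+2; mod 5: f = (x^3 + x^2 + x + 3)(x^3 + 2x^2 + 2x + 3), pattern 3+3; mod 11: f = (x + 3)(x + 4)(x^2 + 4x + 5)(x^2 + 10x + 4), pattern 2+2+1+1; mod 67: f = (x + 2)(x + 4)(x + 20)(x + 43)(x + 59)(x + 61), pattern 1+1+1+1+1+1. No other pattern occurs in this range, so the set of observed cycle types is {4+2, 3+3, 2+2+1+1, 1+1+1+1+1+1}. The candidates containing elements of all these cycle types are S_4 (6T7) of order 24, (C_3 x C_3) : C_4 (6T10) of order 36, A_6 (6T15) of order 360; the others are excluded. The observed types are precisely the cycle types that occur in S_4 (6T7). Each of the other remaining candidates has further cycle types, and by the Chebotarev density theorem the matching factorization patterns would occur for a proportion of primes equal to their share of the group: (C_3 x C_3) : C_4 (6T10) additionally contains elements of type 3+1+1+1 (4 of its 36 elements, about 11% of primes); A_6 (6T15) additionally contains elements of type 5+1, 3+1+1+1 (184 of its 360 elements, about 51% of primes). None of the 79 primes tested shows any such pattern (for each of these groups the chance of that is below 10^-4), which rules them out. Hence G = S_4 (6T7), of order 24.

6T7: S_4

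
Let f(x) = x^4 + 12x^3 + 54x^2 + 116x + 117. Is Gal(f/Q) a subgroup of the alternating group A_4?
Yes

The polynomial is irreducible of degree 4 over Q. Its discriminant is 331776 = 576^2, a perfect square. A Galois group lies in the alternating group exactly when the discriminant is a square in Q, so the Galois group (A_4) is contained in A_4.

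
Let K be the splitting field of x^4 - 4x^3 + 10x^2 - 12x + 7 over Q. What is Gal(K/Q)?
C_4

The polynomial is an irreducible quartic over Q and its discriminant is 2048, which is not a perfect square, so the Galois group is not contained in A_4. The resolvent cubic y^3 - 10*y^2 + 20*y + 24 has exactly one rational root, so the Galois group is C_4 or D_4. The quartic becomes reducible over Q(sqrt(disc)), so the group is C_4.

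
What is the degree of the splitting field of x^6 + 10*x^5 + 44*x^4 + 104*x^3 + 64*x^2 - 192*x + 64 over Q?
36

The degree of the splitting field over Q equals the order of the Galois group, so first determine the group. The polynomial f is an irreducible sextic over Q, so G = Gal(f/Q) is one of the 16 transitive subgroups 6T1, ..., 6T16 of S_6. The discriminant of f is 564385546240000 = 23756800^2, a perfect square, so G is contained in A_6. The transitive groups of degree 6 contained in A_6 are: A_4 (6T4, order 12), S_4 (6T7, order 24), (C_3 x C_3) : C_4 (6T10, order 36), PSL(2,5) (6T12, order 60), A_6 (6T15, order 360). By Dedekind's theorem, for a prime p not dividing disc(f) the degrees of the irreducible factors of f mod p form the cycle type of an element of G. Factoring f modulo the 19 such primes p <= 79 (skipping 2, 5, 29, which divide the discriminant), each new pattern first appears at: mod 3: f = (x^2 + x + 2)(x^4 + 2x + 2), pattern 4+2; mod 11: f = (x^3 + x^2 + x + 3)(x^3 + 9x^2 + x + 3), pattern 3+3; mod 19: f = (x + 16)(x + 18)(x^2 + 15x + 8)(x^2 + 18x + 9), pattern 2+2+1+1; mod 61: f = (x + 7)(x + 40)(x + 54)(x^3 + 31x^2 + 12x + 53), pattern 3+1+1+1. No other pattern occurs in this range, so the set of observed cycle types is {4+2, 3+3, 2+2+1+1, 3+1+1+1}. The candidates containing elements of all these cycle types are (C_3 x C_3) : C_4 (6T10) of order 36, A_6 (6T15) of order 360; the others are excluded. The observed types are precisely the cycle types that occur in (C_3 x C_3) : C_4 (6T10) (apart from the identity). Each of the other remaining candidates has further cycle types, and by the Chebotarev density theorem the matching factorization patterns would occur for a proportion of primes equal to their share of the group: A_6 (6T15) additionally contains elements of type 5+1 (144 of its 360 elements, about 40% of primes). None of the 19 primes tested shows any such pattern (for each of these groups the chance of that is below 10^-4), which rules them out. Hence G = (C_3 x C_3) : C_4 (6T10), of order 36. The Galois group (C_3 x C_3) : C_4 (6T10) has order 36, so the splitting field has degree 36 over Q.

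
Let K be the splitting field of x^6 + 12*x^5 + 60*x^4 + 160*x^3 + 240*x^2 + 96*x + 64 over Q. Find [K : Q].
72

The degree of the splitting field over Q equals the order of the Galois group, so first determine the group. The polynomial f is an irreducible sextic over Q, so G = Gal(f/Q) is one of the 16 transitive subgroups 6T1, ..., 6T16 of S_6. The discriminant of f is -9727331052552192, which is not a perfect square, so G is not contained in A_6. The transitive groups of degree 6 not contained in A_6 are: C_6 (6T1, order 6), S_3 (6T2, order 6), D_6 (6T3, order 12), C_3 x S_3 (6T5, order 18), A_4 x C_2 (6T6, order 24), S_4 (6T8, order 24), S_3 x S_3 (6T9, order 36), S_4 x C_2 (6T11, order 48), (S_3 x S_3) : C_2 (6T13, order 72), PGL(2,5) (6T14, order 120), S_6 (6T16, order 720). By Dedekind's theorem, for a prime p not dividing disc(f) the degrees of the irreducible factors of f mod p form the cycle type of an element of G. Factoring f modulo the 27 such primes p <= 127 (skipping 2, 3, 17, 43, which divide the discriminant), each new pattern first appears at: mod 5: f = (x^6 + 2x^5 + x + 4), pattern 6; mod 7: f = (x + 4)(x^2 + 5x + 2)(x^3 + 3x^2 + 4x + 1), pattern 3+2+1; mod 11: f = (x^2 + 4)(x^4 + x^3 + x^2 + 2x + 5), pattern 4+2; mod 13: f = (x + 5)(x + 8)(x^2 + 2x + 12)(x^2 + 10x + 1), pattern 2+2+1+1; mod 61: f = (x + 21)(x + 43)(x + 55)(x + 59)(x^2 + 17x + 47), pattern 2+1+1+1+1; mod 97: f = (x + 1)(x + 75)(x + 79)(x^3 + 51x^2 + 44x + 8), pattern 3+1+1+1; mod 113: f = (x^2 + 27x + 18)(x^2 + 102x + 36)(x^2 + 109x + 28), pattern 2+2+2; mod 127: f = (x^3 + 55x^2 + 26x + 8)(x^3 + 84x^2 + 113x + 8), pattern 3+3. No other pattern occurs in this range, so the set of observed cycle types is {6, 3+2+1, 4+2, 2+2+1+1, 2+1+1+1+1, 3+1+1+1, 2+2+2, 3+3}. The candidates containing elements of all these cycle types are (S_3 x S_3) : C_2 (6T13) of order 72, S_6 (6T16) of order 720; the others are excluded. The observed types are precisely the cycle types that occur in (S_3 x S_3) : C_2 (6T13) (apart from the identity). Each of the other remaining candidates has further cycle types, and by the Chebotarev density theorem the matching factorization patterns would occur for a proportion of primes equal to their share of the group: S_6 (6T16) additionally contains elements of type 5+1, 4+1+1 (234 of its 720 elements, about 32% of primes). None of the 27 primes tested shows any such pattern (for each of these groups the chance of that is below 10^-4), which rules them out. Hence G = (S_3 x S_3) : C_2 (6T13), of order 72. The Galois group (S_3 x S_3) : C_2 (6T13) has order 72, so the splitting field has degree 72 over Q.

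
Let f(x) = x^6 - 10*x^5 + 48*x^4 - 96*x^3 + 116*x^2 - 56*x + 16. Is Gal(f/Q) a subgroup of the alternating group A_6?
The polynomial is irreducible of degree 6 over Q. Its discriminant is -82287412641792, which is not a perfect square. A Galois group lies in the alternating group exactly when the discriminant is a square in Q, so the Galois group (S_4 x C_2) is not contained in A_6.

No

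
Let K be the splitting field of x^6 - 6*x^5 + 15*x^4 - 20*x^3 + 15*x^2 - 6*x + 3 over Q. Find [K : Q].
12

The degree of the splitting field over Q equals the order of the Galois group, so first determine the group. The polynomial f is an irreducible sextic over Q, so G = Gal(f/Q) is one of the 16 transitive subgroups 6T1, ..., 6T16 of S_6. The discriminant of f is -1492992, which is not a perfect square, so G is not contained in A_6. The transitive groups of degree 6 not contained in A_6 are: C_6 (6T1, order 6), S_3 (6T2, order 6), D_6 (6T3, order 12), C_3 x S_3 (6T5, order 18), A_4 x C_2 (6T6, order 24), S_4 (6T8, order 24), S_3 x S_3 (6T9, order 36), S_4 x C_2 (6T11, order 48), (S_3 x S_3) : C_2 (6T13, order 72), PGL(2,5) (6T14, order 120), S_6 (6T16, order 720). By Dedekind's theorem, for a prime p not dividing disc(f) the degrees of the irreducible factors of f mod p form the cycle type of an element of G. Factoring f modulo the 79 such primes p <= 419 (skipping 2, 3, which divide the discriminant), each new pattern first appears at: mod 5: f = (x^2 + 2)(x^2 + x + 1)(x^2 + 3x + 4), pattern 2+2+2; mod 7: f = (x^6 + x^5 + x^4 + x^3 + x^2 + x + 3), pattern 6; mod 11: f = (x + 1)(x + 8)(x^2 + 3)(x^2 + 7x + 7), pattern 2+2+1+1; mod 19: f = (x^3 + 16x^2 + 3x + 5)(x^3 + 16x^2 + 3x + 12), pattern 3+3; mod 43: f = (x + 2)(x + 17)(x + 20)(x + 21)(x + 24)(x + 39), pattern 1+1+1+1+1+1. No other pattern occurs in this range, so the set of observed cycle types is {2+2+2, 6, 2+2+1+1, 3+3, 1+1+1+1+1+1}. The candidates containing elements of all these cycle types are D_6 (6T3) of order 12, A_4 x C_2 (6T6) of order 24, S_3 x S_3 (6T9) of order 36, S_4 x C_2 (6T11) of order 48, (S_3 x S_3) : C_2 (6T13) of order 72, PGL(2,5) (6T14) of order 120, S_6 (6T16) of order 720; the others are excluded. The observed types are precisely the cycle types that occur in D_6 (6T3). Each of the other remaining candidates has further cycle types, and by the Chebotarev density theorem the matching factorization patterns would occur for a proportion of primes equal to their share of the group: A_4 x C_2 (6T6) additionally contains elements of type 2+1+1+1+1 (3 of its 24 elements, about 12% of primes); S_3 x S_3 (6T9) additionally contains elements of type 3+1+1+1 (4 of its 36 elements, about 11% of primes); S_4 x C_2 (6T11) additionally contains elements of type 4+2, 4+1+1, 2+1+1+1+1 (15 of its 48 elements, about 31% of primes); (S_3 x S_3) : C_2 (6T13) additionally contains elements of type 4+2, 3+2+1, 3+1+1+1, 2+1+1+1+1 (40 of its 72 elements, about 56% of primes); PGL(2,5) (6T14) additionally contains elements of type 5+1, 4+1+1 (54 of its 120 elements, about 45% of primes); S_6 (6T16) additionally contains elements of type 5+1, 4+2, 4+1+1, 3+2+1, 3+1+1+1, 2+1+1+1+1 (499 of its 720 elements, about 69% of primes). None of the 79 primes tested shows any such pattern (for each of these groups the chance of that is below 10^-4), which rules them out. Hence G = D_6 (6T3), of order 12. The Galois group D_6 (6T3) has order 12, so the splitting field has degree 12 over Q.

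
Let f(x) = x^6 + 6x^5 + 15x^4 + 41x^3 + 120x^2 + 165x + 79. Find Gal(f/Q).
(S_3 x S_3) : C_2, the group 6T13 of order 72

The polynomial f is an irreducible sextic over Q, so G = Gal(f/Q) is one of the 16 transitive subgroups 6T1, ..., 6T16 of S_6. The discriminant of f is -2573642648187, which is not a perfect square, so G is not contained in A_6. The transitive groups of degree 6 not contained in A_6 are: C_6 (6T1, order 6), S_3 (6T2, order 6), D_6 (6T3, order 12), C_3 x S_3 (6T5, order 18), A_4 x C_2 (6T6, order 24), S_4 (6T8, order 24), S_3 x S_3 (6T9, order 36), S_4 x C_2 (6T11, order 48), (S_3 x S_3) : C_2 (6T13, order 72), PGL(2,5) (6T14, order 120), S_6 (6T16, order 720). By Dedekind's theorem, for a prime p not dividing disc(f) the degrees of the irreducible factors of f mod p form the cycle type of an element of G. Factoring f modulo the 26 such primes p <= 127 (skipping 3, 13, 17, 41, 43, which divide the discriminant), each new pattern first appears at: mod 2: f = (x^6 + x^4 + x^3 + x + 1), pattern 6; mod 7: f = (x + 6)(x^2 + x + 3)(x^3 + 6x^2 + 6x + 4), pattern 3+2+1; mod 11: f = (x^2 + 4x + 5)(x^4 + 2x^3 + 2x^2 + x + 7), pattern 4+2; mod 31: f = (x + 5)(x + 24)(x^2 + 19x + 2)(x^2 + 20x + 25), pattern 2+2+1+1; mod 61: f = (x + 8)(x + 33)(x + 50)(x + 60)(x^2 + 38x + 45), pattern 2+1+1+1+1; mod 97: f = (x + 8)(x + 63)(x + 74)(x^3 + 55x^2 + 56x + 36), pattern 3+1+1+1; mod 113: f = (x^2 + 10x + 79)(x^2 + 40x + 3)(x^2 + 69x + 38), pattern 2+2+2; mod 127: f = (x^3 + 52x^2 + 17x + 111)(x^3 + 81x^2 + 104x + 3), pattern 3+3. No other pattern occurs in this range, so the set of observed cycle types is {6, 3+2+1, 4+2, 2+2+1+1, 2+1+1+1+1, 3+1+1+1, 2+2+2, 3+3}. The candidates containing elements of all these cycle types are (S_3 x S_3) : C_2 (6T13) of order 72, S_6 (6T16) of order 720; the others are excluded. The observed types are precisely the cycle types that occur in (S_3 x S_3) : C_2 (6T13) (apart from the identity). Each of the other remaining candidates has further cycle types, and by the Chebotarev density theorem the matching factorization patterns would occur for a proportion of primes equal to their share of the group: S_6 (6T16) additionally contains elements of type 5+1, 4+1+1 (234 of its 720 elements, about 32% of primes). None of the 26 primes tested shows any such pattern (for each of these groups the chance of that is below 10^-4), which rules them out. Hence G = (S_3 x S_3) : C_2 (6T13), of order 72.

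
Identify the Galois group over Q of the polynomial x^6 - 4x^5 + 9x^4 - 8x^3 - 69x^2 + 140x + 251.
The polynomial f is an irreducible sextic over Q, so G = Gal(f/Q) is one of the 16 transitive subgroups 6T1, ..., 6T16 of S_6. The discriminant of f is 564385546240000 = 23756800^2, a perfect square, so G is contained in A_6. The transitive groups of degree 6 contained in A_6 are: A_4 (6T4, order 12), S_4 (6T7, order 24), (C_3 x C_3) : C_4 (6T10, order 36), PSL(2,5) (6T12, order 60), A_6 (6T15, order 360). By Dedekind's theorem, for a prime p not dividing disc(f) the degrees of the irreducible factors of f mod p form the cycle type of an element of G. Factoring f modulo the 19 such primes p <= 79 (skipping 2, 5, 29, which divide the discriminant), each new pattern first appears at: mod 3: f = (x^2 + x + 2)(x^4 + x^3 + 2x + 1), pattern 4+2; mod 11: f = (x^3 + 2x^2 + 2x + 9)(x^3 + 5x^2 + 8x + 1), pattern 3+3; mod 19: f = (x + 2)(x + 4)(x^2 + 3x + 11)(x^2 + 6x + 13), pattern 2+2+1+1; mod 61: f = (x + 8)(x + 22)(x + 55)(x^3 + 33x^2 + 14x + 51), pattern 3+1+1+1. No other pattern occurs in this range, so the set of observed cycle types is {4+2, 3+3, 2+2+1+1, 3+1+1+1}. The candidates containing elements of all these cycle types are (C_3 x C_3) : C_4 (6T10) of order 36, A_6 (6T15) of order 360; the others are excluded. The observed types are precisely the cycle types that occur in (C_3 x C_3) : C_4 (6T10) (apart from the identity). Each of the other remaining candidates has further cycle types, and by the Chebotarev density theorem the matching factorization patterns would occur for a proportion of primes equal to their share of the group: A_6 (6T15) additionally contains elements of type 5+1 (144 of its 360 elements, about 40% of primes). None of the 19 primes tested shows any such pattern (for each of these groups the chance of that is below 10^-4), which rules them out. Hence G = (C_3 x C_3) : C_4 (6T10), of order 36.

(C_3 x C_3) : C_4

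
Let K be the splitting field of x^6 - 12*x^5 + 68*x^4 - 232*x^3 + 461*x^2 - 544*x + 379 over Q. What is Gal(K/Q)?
S_4, S_4(6d), the S_4-action on 6 points inside A_6

The polynomial f is an irreducible sextic over Q, so G = Gal(f/Q) is one of the 16 transitive subgroups 6T1, ..., 6T16 of S_6. The discriminant of f is 2046918914580544 = 45242888^2, a perfect square, so G is contained in A_6. The transitive groups of degree 6 contained in A_6 are: A_4 (6T4, order 12), S_4 (6T7, order 24), (C_3 x C_3) : C_4 (6T10, order 36), PSL(2,5) (6T12, order 60), A_6 (6T15, order 360). By Dedekind's theorem, for a prime p not dividing disc(f) the degrees of the irreducible factors of f mod p form the cycle type of an element of G. Factoring f modulo the 79 such primes p <= 419 (skipping 2, 31, which divide the discriminant), each new pattern first appears at: mod 3: f = (x^2 + 1)(x^4 + x^2 + 2x + 1), pattern 4+2; mod 5: f = (x^3 + 3x + 2)(x^3 + 3x^2 + 2), pattern 3+3; mod 11: f = (x + 5)(x + 10)(x^2 + 7x + 8)(x^2 + 10x + 4), pattern 2+2+1+1; mod 67: f = (x + 13)(x + 35)(x + 44)(x + 50)(x + 55)(x + 59), pattern 1+1+1+1+1+1. No other pattern occurs in this range, so the set of observed cycle types is {4+2, 3+3, 2+2+1+1, 1+1+1+1+1+1}. The candidates containing elements of all these cycle types are S_4 (6T7) of order 24, (C_3 x C_3) : C_4 (6T10) of order 36, A_6 (6T15) of order 360; the others are excluded. The observed types are precisely the cycle types that occur in S_4 (6T7). Each of the other remaining candidates has further cycle types, and by the Chebotarev density theorem the matching factorization patterns would occur for a proportion of primes equal to their share of the group: (C_3 x C_3) : C_4 (6T10) additionally contains elements of type 3+1+1+1 (4 of its 36 elements, about 11% of primes); A_6 (6T15) additionally contains elements of type 5+1, 3+1+1+1 (184 of its 360 elements, about 51% of primes). None of the 79 primes tested shows any such pattern (for each of these groups the chance of that is below 10^-4), which rules them out. Hence G = S_4 (6T7), of order 24.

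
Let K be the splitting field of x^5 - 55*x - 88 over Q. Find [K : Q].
60

The degree of the splitting field over Q equals the order of the Galois group, so first determine the group. The polynomial f is an irreducible quintic over Q, so G = Gal(f/Q) is a transitive subgroup of S_5: one of C_5 (5T1, order 5), D_5 (5T2, order 10), F_20 (5T3, order 20), A_5 (5T4, order 60) or S_5 (5T5, order 120). The discriminant of f is 58564000000 = 242000^2, a perfect square, so G is contained in A_5. The transitive groups of degree 5 contained in A_5 are: C_5 (5T1, order 5), D_5 (5T2, order 10), A_5 (5T4, order 60). By Dedekind's theorem, for a prime p not dividing disc(f) the degrees of the irreducible factors of f mod p form the cycle type of an element of G. Factoring f modulo the 3 such primes p <= 13 (skipping 2, 5, 11, which divide the discriminant), each new pattern first appears at: mod 3: f = (x^5 + 2x + 2), pattern 5; mod 13: f = (x + 5)(x + 7)(x^3 + x^2 + 5x + 9), pattern 3+1+1. No other pattern occurs in this range, so the set of observed cycle types is {5, 3+1+1}. Among the candidates above, the only group containing elements of all these cycle types is A_5 (5T4) — each of C_5 (5T1), D_5 (5T2) lacks at least one of them. Hence G = A_5 (5T4), of order 60. The Galois group A_5 (5T4) has order 60, so the splitting field has degree 60 over Q.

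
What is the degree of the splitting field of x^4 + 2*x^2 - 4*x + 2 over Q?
4

The degree of the splitting field over Q equals the order of the Galois group, so first determine the group. The polynomial is an irreducible quartic over Q and its discriminant is 2304 = 48^2, a perfect square, so the Galois group is contained in A_4. The resolvent cubic y^3 - 2*y^2 - 8*y splits completely over Q, which gives the Klein four-group V_4. The Galois group V_4 (4T2) has order 4, so the splitting field has degree 4 over Q.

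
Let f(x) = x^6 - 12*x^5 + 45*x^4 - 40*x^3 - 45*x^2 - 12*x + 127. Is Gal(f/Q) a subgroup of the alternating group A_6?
No

The polynomial is irreducible of degree 6 over Q. Its discriminant is -37572373905408, which is not a perfect square. A Galois group lies in the alternating group exactly when the discriminant is a square in Q, so the Galois group (S_3) is not contained in A_6.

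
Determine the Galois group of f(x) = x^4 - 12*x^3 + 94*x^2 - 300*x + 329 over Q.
The polynomial is an irreducible quartic over Q and its discriminant is 800915456, which is not a perfect square, so the Galois group is not contained in A_4. The resolvent cubic y^3 - 94*y^2 + 2284*y - 13672 is irreducible over Q. An irreducible resolvent with non-square discriminant gives S_4.

4T5: S_4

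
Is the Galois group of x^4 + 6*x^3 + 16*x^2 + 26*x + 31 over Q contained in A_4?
The polynomial is irreducible of degree 4 over Q. Its discriminant is 512000, which is not a perfect square. A Galois group lies in the alternating group exactly when the discriminant is a square in Q, so the Galois group (C_4) is not contained in A_4.

No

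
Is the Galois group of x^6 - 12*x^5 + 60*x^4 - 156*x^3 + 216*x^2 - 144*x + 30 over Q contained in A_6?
The polynomial is irreducible of degree 6 over Q. Its discriminant is 40310784, which is not a perfect square. A Galois group lies in the alternating group exactly when the discriminant is a square in Q, so the Galois group (S_3 x S_3) is not contained in A_6.

No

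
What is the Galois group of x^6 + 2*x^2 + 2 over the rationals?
6T11: S_4 x C_2

The polynomial f is an irreducible sextic over Q, so G = Gal(f/Q) is one of the 16 transitive subgroups 6T1, ..., 6T16 of S_6. The discriminant of f is -2508800, which is not a perfect square, so G is not contained in A_6. The transitive groups of degree 6 not contained in A_6 are: C_6 (6T1, order 6), S_3 (6T2, order 6), D_6 (6T3, order 12), C_3 x S_3 (6T5, order 18), A_4 x C_2 (6T6, order 24), S_4 (6T8, order 24), S_3 x S_3 (6T9, order 36), S_4 x C_2 (6T11, order 48), (S_3 x S_3) : C_2 (6T13, order 72), PGL(2,5) (6T14, order 120), S_6 (6T16, order 720). By Dedekind's theorem, for a prime p not dividing disc(f) the degrees of the irreducible factors of f mod p form the cycle type of an element of G. Factoring f modulo the 17 such primes p <= 71 (skipping 2, 5, 7, which divide the discriminant), each new pattern first appears at: mod 3: f = (x^3 + x^2 + 2x + 1)(x^3 + 2x^2 + 2x + 2), pattern 3+3; mod 13: f = (x^6 + 2x^2 + 2), pattern 6; mod 19: f = (x^2 + 5)(x^4 + 14x^2 + 8), pattern 4+2; mod 23: f = (x + 11)(x + 12)(x^4 + 6x^2 + 15), pattern 4+1+1; mod 53: f = (x^2 + 45)(x^2 + 11x + 38)(x^2 + 42x + 38), pattern 2+2+2; mod 59: f = (x + 4)(x + 55)(x^2 + 5x + 50)(x^2 + 54x + 50), pattern 2+2+1+1; mod 71: f = (x + 8)(x + 11)(x + 60)(x + 63)(x^2 + 43), pattern 2+1+1+1+1. No other pattern occurs in this range, so the set of observed cycle types is {3+3, 6, 4+2, 4+1+1, 2+2+2, 2+2+1+1, 2+1+1+1+1}. The candidates containing elements of all these cycle types are S_4 x C_2 (6T11) of order 48, S_6 (6T16) of order 720; the others are excluded. The observed types are precisely the cycle types that occur in S_4 x C_2 (6T11) (apart from the identity). Each of the other remaining candidates has further cycle types, and by the Chebotarev density theorem the matching factorization patterns would occur for a proportion of primes equal to their share of the group: S_6 (6T16) additionally contains elements of type 5+1, 3+2+1, 3+1+1+1 (304 of its 720 elements, about 42% of primes). None of the 17 primes tested shows any such pattern (for each of these groups the chance of that is below 10^-4), which rules them out. Hence G = S_4 x C_2 (6T11), of order 48.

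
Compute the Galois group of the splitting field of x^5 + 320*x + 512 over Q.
A_5, the alternating group on 5 letters

The polynomial f is an irreducible quintic over Q, so G = Gal(f/Q) is a transitive subgroup of S_5: one of C_5 (5T1, order 5), D_5 (5T2, order 10), F_20 (5T3, order 20), A_5 (5T4, order 60) or S_5 (5T5, order 120). The discriminant of f is 1073741824000000 = 32768000^2, a perfect square, so G is contained in A_5. The transitive groups of degree 5 contained in A_5 are: C_5 (5T1, order 5), D_5 (5T2, order 10), A_5 (5T4, order 60). By Dedekind's theorem, for a prime p not dividing disc(f) the degrees of the irreducible factors of f mod p form the cycle type of an element of G. Factoring f modulo the 2 such primes p <= 7 (skipping 2, 5, which divide the discriminant), each new pattern first appears at: mod 3: f = (x^5 + 2x + 2), pattern 5; mod 7: f = (x + 4)(x + 6)(x^3 + 4x^2 + 6x + 5), pattern 3+1+1. No other pattern occurs in this range, so the set of observed cycle types is {5, 3+1+1}. Among the candidates above, the only group containing elements of all these cycle types is A_5 (5T4) — each of C_5 (5T1), D_5 (5T2) lacks at least one of them. Hence G = A_5 (5T4), of order 60.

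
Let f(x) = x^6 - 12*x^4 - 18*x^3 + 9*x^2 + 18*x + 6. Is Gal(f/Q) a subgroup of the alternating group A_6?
No

The polynomial is irreducible of degree 6 over Q. Its discriminant is 48393096192, which is not a perfect square. A Galois group lies in the alternating group exactly when the discriminant is a square in Q, so the Galois group (D_6) is not contained in A_6.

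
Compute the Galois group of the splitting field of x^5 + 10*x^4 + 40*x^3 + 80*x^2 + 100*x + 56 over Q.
5T4: A_5

The polynomial f is an irreducible quintic over Q, so G = Gal(f/Q) is a transitive subgroup of S_5: one of C_5 (5T1, order 5), D_5 (5T2, order 10), F_20 (5T3, order 20), A_5 (5T4, order 60) or S_5 (5T5, order 120). The discriminant of f is 1024000000 = 32000^2, a perfect square, so G is contained in A_5. The transitive groups of degree 5 contained in A_5 are: C_5 (5T1, order 5), D_5 (5T2, order 10), A_5 (5T4, order 60). By Dedekind's theorem, for a prime p not dividing disc(f) the degrees of the irreducible factors of f mod p form the cycle type of an element of G. Factoring f modulo the 2 such primes p <= 7 (skipping 2, 5, which divide the discriminant), each new pattern first appears at: mod 3: f = (x^5 + x^4 + x^3 + 2x^2 + x + 2), pattern 5; mod 7: f = (x)(x + 6)(x^3 + 4x^2 + 2x + 5), pattern 3+1+1. No other pattern occurs in this range, so the set of observed cycle types is {5, 3+1+1}. Among the candidates above, the only group containing elements of all these cycle types is A_5 (5T4) — each of C_5 (5T1), D_5 (5T2) lacks at least one of them. Hence G = A_5 (5T4), of order 60.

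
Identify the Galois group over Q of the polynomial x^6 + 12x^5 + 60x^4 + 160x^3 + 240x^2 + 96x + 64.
The polynomial f is an irreducible sextic over Q, so G = Gal(f/Q) is one of the 16 transitive subgroups 6T1, ..., 6T16 of S_6. The discriminant of f is -9727331052552192, which is not a perfect square, so G is not contained in A_6. The transitive groups of degree 6 not contained in A_6 are: C_6 (6T1, order 6), S_3 (6T2, order 6), D_6 (6T3, order 12), C_3 x S_3 (6T5, order 18), A_4 x C_2 (6T6, order 24), S_4 (6T8, order 24), S_3 x S_3 (6T9, order 36), S_4 x C_2 (6T11, order 48), (S_3 x S_3) : C_2 (6T13, order 72), PGL(2,5) (6T14, order 120), S_6 (6T16, order 720). By Dedekind's theorem, for a prime p not dividing disc(f) the degrees of the irreducible factors of f mod p form the cycle type of an element of G. Factoring f modulo the 27 such primes p <= 127 (skipping 2, 3, 17, 43, which divide the discriminant), each new pattern first appears at: mod 5: f = (x^6 + 2x^5 + x + 4), pattern 6; mod 7: f = (x + 4)(x^2 + 5x + 2)(x^3 + 3x^2 + 4x + 1), pattern 3+2+1; mod 11: f = (x^2 + 4)(x^4 + x^3 + x^2 + 2x + 5), pattern 4+2; mod 13: f = (x + 5)(x + 8)(x^2 + 2x + 12)(x^2 + 10x + 1), pattern 2+2+1+1; mod 61: f = (x + 21)(x + 43)(x + 55)(x + 59)(x^2 + 17x + 47), pattern 2+1+1+1+1; mod 97: f = (x + 1)(x + 75)(x + 79)(x^3 + 51x^2 + 44x + 8), pattern 3+1+1+1; mod 113: f = (x^2 + 27x + 18)(x^2 + 102x + 36)(x^2 + 109x + 28), pattern 2+2+2; mod 127: f = (x^3 + 55x^2 + 26x + 8)(x^3 + 84x^2 + 113x + 8), pattern 3+3. No other pattern occurs in this range, so the set of observed cycle types is {6, 3+2+1, 4+2, 2+2+1+1, 2+1+1+1+1, 3+1+1+1, 2+2+2, 3+3}. The candidates containing elements of all these cycle types are (S_3 x S_3) : C_2 (6T13) of order 72, S_6 (6T16) of order 720; the others are excluded. The observed types are precisely the cycle types that occur in (S_3 x S_3) : C_2 (6T13) (apart from the identity). Each of the other remaining candidates has further cycle types, and by the Chebotarev density theorem the matching factorization patterns would occur for a proportion of primes equal to their share of the group: S_6 (6T16) additionally contains elements of type 5+1, 4+1+1 (234 of its 720 elements, about 32% of primes). None of the 27 primes tested shows any such pattern (for each of these groups the chance of that is below 10^-4), which rules them out. Hence G = (S_3 x S_3) : C_2 (6T13), of order 72.

(S_3 x S_3) : C_2 (order 72)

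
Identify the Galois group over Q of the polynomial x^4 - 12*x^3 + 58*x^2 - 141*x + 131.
S_4 (also written S4)

The polynomial is an irreducible quartic over Q and its discriminant is -1766203, which is not a perfect square, so the Galois group is not contained in A_4. The resolvent cubic y^3 - 58*y^2 + 1168*y - 8353 is irreducible over Q. An irreducible resolvent with non-square discriminant gives S_4.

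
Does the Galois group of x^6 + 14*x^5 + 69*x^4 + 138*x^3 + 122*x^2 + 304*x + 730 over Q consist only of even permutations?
The polynomial is irreducible of degree 6 over Q. Its discriminant is -997977239592192, which is not a perfect square. A Galois group lies in the alternating group exactly when the discriminant is a square in Q, so the Galois group ((S_3 x S_3) : C_2) is not contained in A_6.

No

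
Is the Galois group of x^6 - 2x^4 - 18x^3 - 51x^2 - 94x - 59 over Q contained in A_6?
The polynomial is irreducible of degree 6 over Q. Its discriminant is 87452721811456 = 9351616^2, a perfect square. A Galois group lies in the alternating group exactly when the discriminant is a square in Q, so the Galois group (S_4) is contained in A_6.

Yes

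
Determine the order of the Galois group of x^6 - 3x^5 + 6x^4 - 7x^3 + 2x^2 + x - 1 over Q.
The degree of the splitting field over Q equals the order of the Galois group, so first determine the group. The polynomial f is an irreducible sextic over Q, so G = Gal(f/Q) is one of the 16 transitive subgroups 6T1, ..., 6T16 of S_6. The discriminant of f is 810448, which is not a perfect square, so G is not contained in A_6. The transitive groups of degree 6 not contained in A_6 are: C_6 (6T1, order 6), S_3 (6T2, order 6), D_6 (6T3, order 12), C_3 x S_3 (6T5, order 18), A_4 x C_2 (6T6, order 24), S_4 (6T8, order 24), S_3 x S_3 (6T9, order 36), S_4 x C_2 (6T11, order 48), (S_3 x S_3) : C_2 (6T13, order 72), PGL(2,5) (6T14, order 120), S_6 (6T16, order 720). By Dedekind's theorem, for a prime p not dividing disc(f) the degrees of the irreducible factors of f mod p form the cycle type of an element of G. Factoring f modulo the 22 such primes p <= 89 (skipping 2, 37, which divide the discriminant), each new pattern first appears at: mod 3: f = (x^3 + x^2 + x + 2)(x^3 + 2x^2 + 1), pattern 3+3; mod 5: f = (x^2 + 3)(x^2 + 3x + 4)(x^2 + 4x + 2), pattern 2+2+2; mod 17: f = (x + 1)(x + 15)(x^4 + 15x^3 + 6x^2 + 12x + 9), pattern 4+1+1; mod 67: f = (x + 4)(x + 62)(x^2 + 66x + 40)(x^2 + 66x + 50), pattern 2+2+1+1. No other pattern occurs in this range, so the set of observed cycle types is {3+3, 2+2+2, 4+1+1, 2+2+1+1}. The candidates containing elements of all these cycle types are S_4 (6T8) of order 24, S_4 x C_2 (6T11) of order 48, PGL(2,5) (6T14) of order 120, S_6 (6T16) of order 720; the others are excluded. The observed types are precisely the cycle types that occur in S_4 (6T8) (apart from the identity). Each of the other remaining candidates has further cycle types, and by the Chebotarev density theorem the matching factorization patterns would occur for a proportion of primes equal to their share of the group: S_4 x C_2 (6T11) additionally contains elements of type 6, 4+2, 2+1+1+1+1 (17 of its 48 elements, about 35% of primes); PGL(2,5) (6T14) additionally contains elements of type 6, 5+1 (44 of its 120 elements, about 37% of primes); S_6 (6T16) additionally contains elements of type 6, 5+1, 4+2, 3+2+1, 3+1+1+1, 2+1+1+1+1 (529 of its 720 elements, about 73% of primes). None of the 22 primes tested shows any such pattern (for each of these groups the chance of that is below 10^-4), which rules them out. Hence G = S_4 (6T8), of order 24. The Galois group S_4 (6T8) has order 24, so the splitting field has degree 24 over Q.

24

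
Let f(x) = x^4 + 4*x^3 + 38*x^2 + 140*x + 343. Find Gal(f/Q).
The polynomial is an irreducible quartic over Q and its discriminant is 4299982848, which is not a perfect square, so the Galois group is not contained in A_4. The resolvent cubic y^3 - 38*y^2 - 812*y + 27048 has exactly one rational root, so the Galois group is C_4 or D_4. The quartic becomes reducible over Q(sqrt(disc)), so the group is C_4.

C_4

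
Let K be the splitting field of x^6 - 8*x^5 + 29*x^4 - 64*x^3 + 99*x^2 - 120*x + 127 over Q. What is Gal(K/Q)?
The polynomial f is an irreducible sextic over Q, so G = Gal(f/Q) is one of the 16 transitive subgroups 6T1, ..., 6T16 of S_6. The discriminant of f is -18046378835968, which is not a perfect square, so G is not contained in A_6. The transitive groups of degree 6 not contained in A_6 are: C_6 (6T1, order 6), S_3 (6T2, order 6), D_6 (6T3, order 12), C_3 x S_3 (6T5, order 18), A_4 x C_2 (6T6, order 24), S_4 (6T8, order 24), S_3 x S_3 (6T9, order 36), S_4 x C_2 (6T11, order 48), (S_3 x S_3) : C_2 (6T13, order 72), PGL(2,5) (6T14, order 120), S_6 (6T16, order 720). By Dedekind's theorem, for a prime p not dividing disc(f) the degrees of the irreducible factors of f mod p form the cycle type of an element of G. Factoring f modulo the 37 such primes p <= 167 (skipping 2, 7, which divide the discriminant), each new pattern first appears at: mod 3: f = (x^6 + x^5 + 2x^4 + 2x^3 + 1), pattern 6; mod 11: f = (x^3 + 5x^2 + 2)(x^3 + 9x^2 + 6x + 3), pattern 3+3; mod 13: f = (x^2 + x + 2)(x^2 + 5x + 11)(x^2 + 12x + 4), pattern 2+2+2; mod 29: f = (x + 2)(x + 10)(x + 13)(x + 16)(x + 18)(x + 20), pattern 1+1+1+1+1+1. No other pattern occurs in this range, so the set of observed cycle types is {6, 3+3, 2+2+2, 1+1+1+1+1+1}. The candidates containing elements of all these cycle types are C_6 (6T1) of order 6, D_6 (6T3) of order 12, C_3 x S_3 (6T5) of order 18, A_4 x C_2 (6T6) of order 24, S_3 x S_3 (6T9) of order 36, S_4 x C_2 (6T11) of order 48, (S_3 x S_3) : C_2 (6T13) of order 72, PGL(2,5) (6T14) of order 120, S_6 (6T16) of order 720; the others are excluded. The observed types are precisely the cycle types that occur in C_6 (6T1). Each of the other remaining candidates has further cycle types, and by the Chebotarev density theorem the matching factorization patterns would occur for a proportion of primes equal to their share of the group: D_6 (6T3) additionally contains elements of type 2+2+1+1 (3 of its 12 elements, about 25% of primes); C_3 x S_3 (6T5) additionally contains elements of type 3+1+1+1 (4 of its 18 elements, about 22% of primes); A_4 x C_2 (6T6) additionally contains elements of type 2+2+1+1, 2+1+1+1+1 (6 of its 24 elements, about 25% of primes); S_3 x S_3 (6T9) additionally contains elements of type 3+1+1+1, 2+2+1+1 (13 of its 36 elements, about 36% of primes); S_4 x C_2 (6T11) additionally contains elements of type 4+2, 4+1+1, 2+2+1+1, 2+1+1+1+1 (24 of its 48 elements, about 50% of primes); (S_3 x S_3) : C_2 (6T13) additionally contains elements of type 4+2, 3+2+1, 3+1+1+1, 2+2+1+1, 2+1+1+1+1 (49 of its 72 elements, about 68% of primes); PGL(2,5) (6T14) additionally contains elements of type 5+1, 4+1+1, 2+2+1+1 (69 of its 120 elements, about 58% of primes); S_6 (6T16) additionally contains elements of type 5+1, 4+2, 4+1+1, 3+2+1, 3+1+1+1, 2+2+1+1, 2+1+1+1+1 (544 of its 720 elements, about 76% of primes). None of the 37 primes tested shows any such pattern (for each of these groups the chance of that is below 10^-4), which rules them out. Hence G = C_6 (6T1), of order 6.

6T1: C_6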